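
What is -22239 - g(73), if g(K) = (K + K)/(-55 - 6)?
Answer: -1356433/61 ≈ -22237.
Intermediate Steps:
g(K) = -2*K/61 (g(K) = (2*K)/(-61) = (2*K)*(-1/61) = -2*K/61)
-22239 - g(73) = -22239 - (-2)*73/61 = -22239 - 1*(-146/61) = -22239 + 146/61 = -1356433/61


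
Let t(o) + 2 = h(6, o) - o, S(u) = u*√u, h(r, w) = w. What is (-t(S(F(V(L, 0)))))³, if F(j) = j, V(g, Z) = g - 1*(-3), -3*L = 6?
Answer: 8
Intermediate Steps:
L = -2 (L = -⅓*6 = -2)
V(g, Z) = 3 + g (V(g, Z) = g + 3 = 3 + g)
S(u) = u^(3/2)
t(o) = -2 (t(o) = -2 + (o - o) = -2 + 0 = -2)
(-t(S(F(V(L, 0)))))³ = (-1*(-2))³ = 2³ = 8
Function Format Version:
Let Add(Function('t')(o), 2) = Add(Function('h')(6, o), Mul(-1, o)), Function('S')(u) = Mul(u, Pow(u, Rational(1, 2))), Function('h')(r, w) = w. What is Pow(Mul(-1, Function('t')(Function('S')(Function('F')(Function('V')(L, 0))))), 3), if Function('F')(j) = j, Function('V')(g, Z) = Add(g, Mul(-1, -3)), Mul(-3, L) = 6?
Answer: 8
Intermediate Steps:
L = -2 (L = Mul(Rational(-1, 3), 6) = -2)
Function('V')(g, Z) = Add(3, g) (Function('V')(g, Z) = Add(g, 3) = Add(3, g))
Function('S')(u) = Pow(u, Rational(3, 2))
Function('t')(o) = -2 (Function('t')(o) = Add(-2, Add(o, Mul(-1, o))) = Add(-2, 0) = -2)
Pow(Mul(-1, Function('t')(Function('S')(Function('F')(Function('V')(L, 0))))), 3) = Pow(Mul(-1, -2), 3) = Pow(2, 3) = 8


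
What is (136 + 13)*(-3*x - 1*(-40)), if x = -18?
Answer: 14006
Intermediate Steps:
(136 + 13)*(-3*x - 1*(-40)) = (136 + 13)*(-3*(-18) - 1*(-40)) = 149*(54 + 40) = 149*94 = 14006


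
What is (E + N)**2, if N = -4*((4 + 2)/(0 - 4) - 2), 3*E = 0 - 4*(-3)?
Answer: 324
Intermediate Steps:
E = 4 (E = (0 - 4*(-3))/3 = (0 + 12)/3 = (1/3)*12 = 4)
N = 14 (N = -4*(6/(-4) - 2) = -4*(6*(-1/4) - 2) = -4*(-3/2 - 2) = -4*(-7/2) = 14)
(E + N)**2 = (4 + 14)**2 = 18**2 = 324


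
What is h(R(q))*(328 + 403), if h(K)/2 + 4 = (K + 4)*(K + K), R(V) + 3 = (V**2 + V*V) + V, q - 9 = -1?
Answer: 53272356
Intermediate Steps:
q = 8 (q = 9 - 1 = 8)
R(V) = -3 + V + 2*V**2 (R(V) = -3 + ((V**2 + V*V) + V) = -3 + ((V**2 + V**2) + V) = -3 + (2*V**2 + V) = -3 + (V + 2*V**2) = -3 + V + 2*V**2)
h(K) = -8 + 4*K*(4 + K) (h(K) = -8 + 2*((K + 4)*(K + K)) = -8 + 2*((4 + K)*(2*K)) = -8 + 2*(2*K*(4 + K)) = -8 + 4*K*(4 + K))
h(R(q))*(328 + 403) = (-8 + 4*(-3 + 8 + 2*8**2)**2 + 16*(-3 + 8 + 2*8**2))*(328 + 403) = (-8 + 4*(-3 + 8 + 2*64)**2 + 16*(-3 + 8 + 2*64))*731 = (-8 + 4*(-3 + 8 + 128)**2 + 16*(-3 + 8 + 128))*731 = (-8 + 4*133**2 + 16*133)*731 = (-8 + 4*17689 + 2128)*731 = (-8 + 70756 + 2128)*731 = 72876*731 = 53272356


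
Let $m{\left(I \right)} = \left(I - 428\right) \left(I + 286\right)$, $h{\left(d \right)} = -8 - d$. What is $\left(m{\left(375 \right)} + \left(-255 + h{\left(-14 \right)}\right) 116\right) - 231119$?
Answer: $-295036$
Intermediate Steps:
$m{\left(I \right)} = \left(-428 + I\right) \left(286 + I\right)$
$\left(m{\left(375 \right)} + \left(-255 + h{\left(-14 \right)}\right) 116\right) - 231119 = \left(\left(-122408 + 375^{2} - 53250\right) + \left(-255 - -6\right) 116\right) - 231119 = \left(\left(-122408 + 140625 - 53250\right) + \left(-255 + \left(-8 + 14\right)\right) 116\right) - 231119 = \left(-35033 + \left(-255 + 6\right) 116\right) - 231119 = \left(-35033 - 28884\right) - 231119 = -63917 - 231119 = -295036$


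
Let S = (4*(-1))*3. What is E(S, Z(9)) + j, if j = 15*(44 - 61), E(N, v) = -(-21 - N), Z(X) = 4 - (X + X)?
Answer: -246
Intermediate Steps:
S = -12 (S = -4*3 = -12)
Z(X) = 4 - 2*X
E(N, v) = 21 + N
j = -255 (j = 15*(-17) = -255)
E(S, Z(9)) + j = (21 - 12) - 255 = 9 - 255 = -246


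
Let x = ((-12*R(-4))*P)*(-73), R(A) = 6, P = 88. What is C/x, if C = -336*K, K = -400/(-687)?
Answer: -700/1654983 ≈ -0.00042297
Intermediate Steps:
K = 400/687 (K = -400*(-1/687) = 400/687 ≈ 0.58224)
C = -44800/229 (C = -336*400/687 = -44800/229 ≈ -195.63)
x = 462528 (x = (-12*6*88)*(-73) = -72*88*(-73) = -6336*(-73) = 462528)
C/x = -44800/229/462528 = -44800/229*1/462528 = -700/1654983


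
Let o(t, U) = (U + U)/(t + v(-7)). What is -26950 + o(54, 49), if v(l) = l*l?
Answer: -2775752/103 ≈ -26949.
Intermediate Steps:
v(l) = l²
o(t, U) = 2*U/(49 + t) (o(t, U) = (U + U)/(t + (-7)²) = (2*U)/(t + 49) = (2*U)/(49 + t) = 2*U/(49 + t))
-26950 + o(54, 49) = -26950 + 2*49/(49 + 54) = -26950 + 2*49/103 = -26950 + 2*49*(1/103) = -26950 + 98/103 = -2775752/103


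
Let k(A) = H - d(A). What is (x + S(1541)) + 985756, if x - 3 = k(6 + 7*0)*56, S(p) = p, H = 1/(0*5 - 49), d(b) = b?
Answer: 6908740/7 ≈ 9.8696e+5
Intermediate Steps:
H = -1/49 (H = 1/(0 - 49) = 1/(-49) = -1/49 ≈ -0.020408)
k(A) = -1/49 - A
x = -2339/7 (x = 3 + (-1/49 - (6 + 7*0))*56 = 3 + (-1/49 - (6 + 0))*56 = 3 + (-1/49 - 1*6)*56 = 3 + (-1/49 - 6)*56 = 3 - 295/49*56 = 3 - 2360/7 = -2339/7 ≈ -334.14)
(x + S(1541)) + 985756 = (-2339/7 + 1541) + 985756 = 8448/7 + 985756 = 6908740/7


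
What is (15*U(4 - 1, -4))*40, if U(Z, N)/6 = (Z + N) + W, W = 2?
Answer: 3600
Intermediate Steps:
U(Z, N) = 12 + 6*N + 6*Z (U(Z, N) = 6*((Z + N) + 2) = 6*((N + Z) + 2) = 6*(2 + N + Z) = 12 + 6*N + 6*Z)
(15*U(4 - 1, -4))*40 = (15*(12 + 6*(-4) + 6*(4 - 1)))*40 = (15*(12 - 24 + 6*3))*40 = (15*(12 - 24 + 18))*40 = (15*6)*40 = 90*40 = 3600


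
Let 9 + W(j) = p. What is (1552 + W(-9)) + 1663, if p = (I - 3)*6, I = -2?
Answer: 3176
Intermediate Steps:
p = -30 (p = (-2 - 3)*6 = -5*6 = -30)
W(j) = -39 (W(j) = -9 - 30 = -39)
(1552 + W(-9)) + 1663 = (1552 - 39) + 1663 = 1513 + 1663 = 3176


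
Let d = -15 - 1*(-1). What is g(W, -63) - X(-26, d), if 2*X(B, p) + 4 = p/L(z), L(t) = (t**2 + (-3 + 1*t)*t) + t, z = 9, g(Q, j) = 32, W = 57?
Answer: 4903/144 ≈ 34.049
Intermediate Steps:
L(t) = t + t**2 + t*(-3 + t) (L(t) = (t**2 + (-3 + t)*t) + t = (t**2 + t*(-3 + t)) + t = t + t**2 + t*(-3 + t))
d = -14 (d = -15 + 1 = -14)
X(B, p) = -2 + p/288 (X(B, p) = -2 + (p/((2*9*(-1 + 9))))/2 = -2 + (p/((2*9*8)))/2 = -2 + (p/144)/2 = -2 + p/288)
g(W, -63) - X(-26, d) = 32 - (-2 + (1/288)*(-14)) = 32 - (-2 - 7/144) = 32 - 1*(-295/144) = 32 + 295/144 = 4903/144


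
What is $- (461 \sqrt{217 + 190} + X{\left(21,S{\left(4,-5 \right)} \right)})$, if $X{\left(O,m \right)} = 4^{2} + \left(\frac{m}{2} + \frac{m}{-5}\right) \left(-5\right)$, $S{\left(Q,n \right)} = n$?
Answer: $- \frac{47}{2} - 461 \sqrt{407} \approx -9323.8$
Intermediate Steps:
$X{\left(O,m \right)} = 16 - \frac{3 m}{2}$ ($X{\left(O,m \right)} = 16 + \left(m \frac{1}{2} + m \left(- \frac{1}{5}\right)\right) \left(-5\right) = 16 + \left(\frac{m}{2} - \frac{m}{5}\right) \left(-5\right) = 16 + \frac{3 m}{10} \left(-5\right) = 16 - \frac{3 m}{2}$)
$- (461 \sqrt{217 + 190} + X{\left(21,S{\left(4,-5 \right)} \right)}) = - (461 \sqrt{217 + 190} + \left(16 - - \frac{15}{2}\right)) = - (461 \sqrt{407} + \left(16 + \frac{15}{2}\right)) = - (461 \sqrt{407} + \frac{47}{2}) = - (\frac{47}{2} + 461 \sqrt{407}) = - \frac{47}{2} - 461 \sqrt{407}$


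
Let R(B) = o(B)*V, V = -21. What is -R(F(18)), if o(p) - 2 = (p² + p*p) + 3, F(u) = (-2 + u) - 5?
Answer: 5187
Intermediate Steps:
F(u) = -7 + u
o(p) = 5 + 2*p² (o(p) = 2 + ((p² + p*p) + 3) = 2 + ((p² + p²) + 3) = 2 + (2*p² + 3) = 2 + (3 + 2*p²) = 5 + 2*p²)
R(B) = -105 - 42*B² (R(B) = (5 + 2*B²)*(-21) = -105 - 42*B²)
-R(F(18)) = -(-105 - 42*(-7 + 18)²) = -(-105 - 42*11²) = -(-105 - 42*121) = -(-105 - 5082) = -1*(-5187) = 5187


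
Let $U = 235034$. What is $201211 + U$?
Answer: $436245$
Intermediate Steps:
$201211 + U = 201211 + 235034 = 436245$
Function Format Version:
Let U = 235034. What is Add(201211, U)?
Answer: 436245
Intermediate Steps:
Add(201211, U) = Add(201211, 235034) = 436245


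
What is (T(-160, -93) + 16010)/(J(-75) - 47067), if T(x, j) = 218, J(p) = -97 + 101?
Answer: -16228/47063 ≈ -0.34481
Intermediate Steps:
J(p) = 4
(T(-160, -93) + 16010)/(J(-75) - 47067) = (218 + 16010)/(4 - 47067) = 16228/(-47063) = 16228*(-1/47063) = -16228/47063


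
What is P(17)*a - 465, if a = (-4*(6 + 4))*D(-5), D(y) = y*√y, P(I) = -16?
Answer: -465 - 3200*I*√5 ≈ -465.0 - 7155.4*I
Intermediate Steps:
D(y) = y^(3/2)
a = 200*I*√5 (a = (-4*(6 + 4))*(-5)^(3/2) = (-4*10)*(-5*I*√5) = -(-200)*I*√5 = 200*I*√5 ≈ 447.21*I)
P(17)*a - 465 = -3200*I*√5 - 465 = -465 - 3200*I*√5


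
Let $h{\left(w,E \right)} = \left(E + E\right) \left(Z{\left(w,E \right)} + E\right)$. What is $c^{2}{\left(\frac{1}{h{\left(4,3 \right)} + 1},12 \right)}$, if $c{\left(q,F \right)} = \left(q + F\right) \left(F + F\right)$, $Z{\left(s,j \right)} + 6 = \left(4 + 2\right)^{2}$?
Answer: $\frac{3287416896}{39601} \approx 83014.0$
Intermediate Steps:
$Z{\left(s,j \right)} = 30$ ($Z{\left(s,j \right)} = -6 + \left(4 + 2\right)^{2} = -6 + 6^{2} = -6 + 36 = 30$)
$h{\left(w,E \right)} = 2 E \left(30 + E\right)$ ($h{\left(w,E \right)} = \left(E + E\right) \left(30 + E\right) = 2 E \left(30 + E\right)$)
$c{\left(q,F \right)} = 2 F \left(F + q\right)$ ($c{\left(q,F \right)} = \left(F + q\right) 2 F = 2 F \left(F + q\right)$)
$c^{2}{\left(\frac{1}{h{\left(4,3 \right)} + 1},12 \right)} = \left(2 \cdot 12 \left(12 + \frac{1}{2 \cdot 3 \left(30 + 3\right) + 1}\right)\right)^{2} = \left(2 \cdot 12 \left(12 + \frac{1}{2 \cdot 3 \cdot 33 + 1}\right)\right)^{2} = \left(2 \cdot 12 \left(12 + \frac{1}{198 + 1}\right)\right)^{2} = \left(2 \cdot 12 \left(12 + \frac{1}{199}\right)\right)^{2} = \left(2 \cdot 12 \cdot \frac{2389}{199}\right)^{2} = \left(\frac{57336}{199}\right)^{2} = \frac{3287416896}{39601}$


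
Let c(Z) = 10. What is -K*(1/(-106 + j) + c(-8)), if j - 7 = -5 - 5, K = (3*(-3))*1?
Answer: 9801/109 ≈ 89.917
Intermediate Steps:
K = -9 (K = -9*1 = -9)
j = -3 (j = 7 + (-5 - 5) = 7 - 10 = -3)
-K*(1/(-106 + j) + c(-8)) = -(-9)*(1/(-106 - 3) + 10) = -(-9)*(1/(-109) + 10) = -(-9)*(-1/109 + 10) = -(-9)*1089/109 = -1*(-9801/109) = 9801/109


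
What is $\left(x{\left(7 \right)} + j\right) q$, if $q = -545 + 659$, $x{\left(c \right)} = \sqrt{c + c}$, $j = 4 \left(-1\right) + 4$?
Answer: $114 \sqrt{14} \approx 426.55$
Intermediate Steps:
$j = 0$ ($j = -4 + 4 = 0$)
$x{\left(c \right)} = \sqrt{2} \sqrt{c}$ ($x{\left(c \right)} = \sqrt{2 c} = \sqrt{2} \sqrt{c}$)
$q = 114$
$\left(x{\left(7 \right)} + j\right) q = \left(\sqrt{2} \sqrt{7} + 0\right) 114 = \left(\sqrt{14} + 0\right) 114 = \sqrt{14} \cdot 114 = 114 \sqrt{14}$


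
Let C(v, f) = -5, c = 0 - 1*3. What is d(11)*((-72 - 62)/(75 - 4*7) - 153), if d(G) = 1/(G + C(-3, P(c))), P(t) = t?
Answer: -7325/282 ≈ -25.975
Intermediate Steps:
c = -3 (c = 0 - 3 = -3)
d(G) = 1/(-5 + G) (d(G) = 1/(G - 5) = 1/(-5 + G))
d(11)*((-72 - 62)/(75 - 4*7) - 153) = ((-72 - 62)/(75 - 4*7) - 153)/(-5 + 11) = (-134/(75 - 28) - 153)/6 = (-134/47 - 153)/6 = (1/6)*(-7325/47) = -7325/282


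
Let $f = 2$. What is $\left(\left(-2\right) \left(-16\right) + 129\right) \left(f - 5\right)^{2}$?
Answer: $1449$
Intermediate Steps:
$\left(\left(-2\right) \left(-16\right) + 129\right) \left(f - 5\right)^{2} = \left(\left(-2\right) \left(-16\right) + 129\right) \left(2 - 5\right)^{2} = \left(32 + 129\right) \left(-3\right)^{2} = 161 \cdot 9 = 1449$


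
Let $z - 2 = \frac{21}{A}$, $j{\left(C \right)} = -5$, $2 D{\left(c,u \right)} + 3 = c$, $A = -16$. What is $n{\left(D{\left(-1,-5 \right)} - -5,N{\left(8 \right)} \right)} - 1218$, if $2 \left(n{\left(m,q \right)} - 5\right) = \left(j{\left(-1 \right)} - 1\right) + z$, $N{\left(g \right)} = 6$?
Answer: $- \frac{38901}{32} \approx -1215.7$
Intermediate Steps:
$D{\left(c,u \right)} = - \frac{3}{2} + \frac{c}{2}$
$z = \frac{11}{16}$ ($z = 2 + \frac{21}{-16} = 2 + 21 \left(- \frac{1}{16}\right) = 2 - \frac{21}{16} = \frac{11}{16} \approx 0.6875$)
$n{\left(m,q \right)} = \frac{75}{32}$ ($n{\left(m,q \right)} = 5 + \frac{\left(-5 - 1\right) + \frac{11}{16}}{2} = 5 + \frac{-6 + \frac{11}{16}}{2} = 5 + \frac{1}{2} \left(- \frac{85}{16}\right) = 5 - \frac{85}{32} = \frac{75}{32}$)
$n{\left(D{\left(-1,-5 \right)} - -5,N{\left(8 \right)} \right)} - 1218 = \frac{75}{32} - 1218 = - \frac{38901}{32}$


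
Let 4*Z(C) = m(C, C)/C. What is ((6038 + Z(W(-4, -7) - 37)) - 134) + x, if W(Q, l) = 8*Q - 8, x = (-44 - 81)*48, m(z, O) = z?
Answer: -383/4 ≈ -95.750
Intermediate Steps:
x = -6000 (x = -125*48 = -6000)
W(Q, l) = -8 + 8*Q
Z(C) = ¼ (Z(C) = (C/C)/4 = (¼)*1 = ¼)
((6038 + Z(W(-4, -7) - 37)) - 134) + x = ((6038 + ¼) - 134) - 6000 = (24153/4 - 134) - 6000 = 23617/4 - 6000 = -383/4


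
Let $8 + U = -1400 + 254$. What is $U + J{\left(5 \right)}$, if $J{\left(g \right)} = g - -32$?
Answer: $-1117$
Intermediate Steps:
$J{\left(g \right)} = 32 + g$ ($J{\left(g \right)} = g + 32 = 32 + g$)
$U = -1154$ ($U = -8 + \left(-1400 + 254\right) = -8 - 1146 = -1154$)
$U + J{\left(5 \right)} = -1154 + \left(32 + 5\right) = -1154 + 37 = -1117$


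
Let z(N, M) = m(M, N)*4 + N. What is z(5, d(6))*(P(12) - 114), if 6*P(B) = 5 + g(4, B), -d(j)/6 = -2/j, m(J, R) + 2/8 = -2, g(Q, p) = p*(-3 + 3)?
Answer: 1358/3 ≈ 452.67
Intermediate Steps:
g(Q, p) = 0 (g(Q, p) = p*0 = 0)
m(J, R) = -9/4 (m(J, R) = -¼ - 2 = -9/4)
d(j) = 12/j (d(j) = -(-12)/j = 12/j)
z(N, M) = -9 + N (z(N, M) = -9/4*4 + N = -9 + N)
P(B) = ⅚ (P(B) = (5 + 0)/6 = (⅙)*5 = ⅚)
z(5, d(6))*(P(12) - 114) = (-9 + 5)*(⅚ - 114) = -4*(-679/6) = 1358/3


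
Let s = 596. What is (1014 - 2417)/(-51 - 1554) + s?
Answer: 957983/1605 ≈ 596.87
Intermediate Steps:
(1014 - 2417)/(-51 - 1554) + s = (1014 - 2417)/(-51 - 1554) + 596 = -1403/(-1605) + 596 = -1403*(-1/1605) + 596 = 1403/1605 + 596 = 957983/1605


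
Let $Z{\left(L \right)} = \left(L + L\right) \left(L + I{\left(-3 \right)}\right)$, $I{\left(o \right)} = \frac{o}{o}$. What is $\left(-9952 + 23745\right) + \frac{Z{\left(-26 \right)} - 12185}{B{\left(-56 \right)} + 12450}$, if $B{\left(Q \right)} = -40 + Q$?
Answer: $\frac{170387837}{12354} \approx 13792.0$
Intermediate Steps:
$I{\left(o \right)} = 1$
$Z{\left(L \right)} = 2 L \left(1 + L\right)$ ($Z{\left(L \right)} = \left(L + L\right) \left(L + 1\right) = 2 L \left(1 + L\right)$)
$\left(-9952 + 23745\right) + \frac{Z{\left(-26 \right)} - 12185}{B{\left(-56 \right)} + 12450} = \left(-9952 + 23745\right) + \frac{2 \left(-26\right) \left(1 - 26\right) - 12185}{\left(-40 - 56\right) + 12450} = 13793 + \frac{2 \left(-26\right) \left(-25\right) - 12185}{-96 + 12450} = 13793 + \frac{1300 - 12185}{12354} = 13793 - \frac{10885}{12354} = \frac{170387837}{12354}$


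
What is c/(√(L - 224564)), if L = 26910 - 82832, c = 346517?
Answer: -346517*I*√280486/280486 ≈ -654.29*I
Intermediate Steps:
L = -55922
c/(√(L - 224564)) = 346517/(√(-55922 - 224564)) = 346517/(√(-280486)) = 346517/((I*√280486)) = 346517*(-I*√280486/280486) = -346517*I*√280486/280486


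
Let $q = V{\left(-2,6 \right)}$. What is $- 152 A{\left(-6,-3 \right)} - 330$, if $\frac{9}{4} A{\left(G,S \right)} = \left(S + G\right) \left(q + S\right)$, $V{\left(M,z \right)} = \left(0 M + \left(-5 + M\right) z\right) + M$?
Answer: $-28906$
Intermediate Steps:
$V{\left(M,z \right)} = M + z \left(-5 + M\right)$ ($V{\left(M,z \right)} = \left(0 + z \left(-5 + M\right)\right) + M = z \left(-5 + M\right) + M = M + z \left(-5 + M\right)$)
$q = -44$ ($q = -2 - 30 - 12 = -44$)
$A{\left(G,S \right)} = \frac{4 \left(-44 + S\right) \left(G + S\right)}{9}$ ($A{\left(G,S \right)} = \frac{4 \left(S + G\right) \left(-44 + S\right)}{9} = \frac{4 \left(G + S\right) \left(-44 + S\right)}{9} = \frac{4 \left(-44 + S\right) \left(G + S\right)}{9}$)
$- 152 A{\left(-6,-3 \right)} - 330 = - 152 \left(\left(- \frac{176}{9}\right) \left(-6\right) - - \frac{176}{3} + \frac{4 \left(-3\right)^{2}}{9} + \frac{4}{9} \left(-6\right) \left(-3\right)\right) - 330 = - 152 \left(\frac{352}{3} + \frac{176}{3} + \frac{4}{9} \cdot 9 + 8\right) - 330 = - 152 \left(\frac{352}{3} + \frac{176}{3} + 4 + 8\right) - 330 = \left(-152\right) 188 - 330 = -28576 - 330 = -28906$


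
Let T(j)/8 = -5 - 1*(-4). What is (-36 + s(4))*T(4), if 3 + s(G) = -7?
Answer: 368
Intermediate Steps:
T(j) = -8 (T(j) = 8*(-5 - 1*(-4)) = 8*(-5 + 4) = 8*(-1) = -8)
s(G) = -10 (s(G) = -3 - 7 = -10)
(-36 + s(4))*T(4) = (-36 - 10)*(-8) = -46*(-8) = 368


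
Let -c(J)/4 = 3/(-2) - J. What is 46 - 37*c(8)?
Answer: -1360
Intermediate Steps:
c(J) = 6 + 4*J (c(J) = -4*(3/(-2) - J) = -4*(3*(-1/2) - J) = -4*(-3/2 - J) = 6 + 4*J)
46 - 37*c(8) = 46 - 37*(6 + 4*8) = 46 - 37*(6 + 32) = 46 - 37*38 = 46 - 1406 = -1360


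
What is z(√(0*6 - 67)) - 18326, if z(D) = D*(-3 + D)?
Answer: -18393 - 3*I*√67 ≈ -18393.0 - 24.556*I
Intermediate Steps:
z(√(0*6 - 67)) - 18326 = √(0*6 - 67)*(-3 + √(0*6 - 67)) - 18326 = √(0 - 67)*(-3 + √(0 - 67)) - 18326 = √(-67)*(-3 + √(-67)) - 18326 = (I*√67)*(-3 + I*√67) - 18326 = I*√67*(-3 + I*√67) - 18326 = -18326 + I*√67*(-3 + I*√67)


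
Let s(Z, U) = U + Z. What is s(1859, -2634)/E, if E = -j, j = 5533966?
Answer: 775/5533966 ≈ 0.00014004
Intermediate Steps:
E = -5533966 (E = -1*5533966 = -5533966)
s(1859, -2634)/E = (-2634 + 1859)/(-5533966) = -775*(-1/5533966) = 775/5533966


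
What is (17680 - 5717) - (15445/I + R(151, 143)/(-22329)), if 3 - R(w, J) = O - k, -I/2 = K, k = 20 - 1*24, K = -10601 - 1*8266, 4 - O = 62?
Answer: 1119914699939/93618054 ≈ 11963.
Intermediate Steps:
O = -58 (O = 4 - 1*62 = 4 - 62 = -58)
K = -18867 (K = -10601 - 8266 = -18867)
k = -4 (k = 20 - 24 = -4)
I = 37734 (I = -2*(-18867) = 37734)
R(w, J) = 57 (R(w, J) = 3 - (-58 - 1*(-4)) = 3 - (-58 + 4) = 3 - 1*(-54) = 3 + 54 = 57)
(17680 - 5717) - (15445/I + R(151, 143)/(-22329)) = (17680 - 5717) - (15445/37734 + 57/(-22329)) = 11963 - (15445*(1/37734) + 57*(-1/22329)) = 11963 - (15445/37734 - 19/7443) = 11963 - 1*38080063/93618054 = 11963 - 38080063/93618054 = 1119914699939/93618054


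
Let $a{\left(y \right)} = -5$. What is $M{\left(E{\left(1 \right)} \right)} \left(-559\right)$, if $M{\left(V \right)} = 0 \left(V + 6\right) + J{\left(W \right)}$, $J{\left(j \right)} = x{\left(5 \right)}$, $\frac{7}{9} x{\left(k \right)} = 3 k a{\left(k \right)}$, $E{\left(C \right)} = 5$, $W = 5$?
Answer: $\frac{377325}{7} \approx 53904.0$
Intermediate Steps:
$x{\left(k \right)} = - \frac{135 k}{7}$ ($x{\left(k \right)} = \frac{9 \cdot 3 k \left(-5\right)}{7} = \frac{9 \left(- 15 k\right)}{7} = - \frac{135 k}{7}$)
$J{\left(j \right)} = - \frac{675}{7}$ ($J{\left(j \right)} = \left(- \frac{135}{7}\right) 5 = - \frac{675}{7}$)
$M{\left(V \right)} = - \frac{675}{7}$ ($M{\left(V \right)} = 0 \left(V + 6\right) - \frac{675}{7} = 0 \left(6 + V\right) - \frac{675}{7} = 0 - \frac{675}{7} = - \frac{675}{7}$)
$M{\left(E{\left(1 \right)} \right)} \left(-559\right) = \left(- \frac{675}{7}\right) \left(-559\right) = \frac{377325}{7}$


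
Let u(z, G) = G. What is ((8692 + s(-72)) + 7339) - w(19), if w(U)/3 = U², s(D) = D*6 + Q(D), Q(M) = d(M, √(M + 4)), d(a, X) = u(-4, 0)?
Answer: 14516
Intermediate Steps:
d(a, X) = 0
Q(M) = 0
s(D) = 6*D (s(D) = D*6 + 0 = 6*D + 0 = 6*D)
w(U) = 3*U²
((8692 + s(-72)) + 7339) - w(19) = ((8692 + 6*(-72)) + 7339) - 3*19² = ((8692 - 432) + 7339) - 3*361 = (8260 + 7339) - 1*1083 = 15599 - 1083 = 14516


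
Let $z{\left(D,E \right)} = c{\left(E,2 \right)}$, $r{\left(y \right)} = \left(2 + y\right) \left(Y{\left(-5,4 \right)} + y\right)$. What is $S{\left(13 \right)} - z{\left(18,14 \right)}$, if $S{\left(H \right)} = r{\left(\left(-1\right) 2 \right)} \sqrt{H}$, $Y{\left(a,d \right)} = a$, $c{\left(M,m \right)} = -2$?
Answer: $2$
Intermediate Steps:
$r{\left(y \right)} = \left(-5 + y\right) \left(2 + y\right)$ ($r{\left(y \right)} = \left(2 + y\right) \left(-5 + y\right) = \left(-5 + y\right) \left(2 + y\right)$)
$z{\left(D,E \right)} = -2$
$S{\left(H \right)} = 0$ ($S{\left(H \right)} = \left(-10 + \left(\left(-1\right) 2\right)^{2} - 3 \left(\left(-1\right) 2\right)\right) \sqrt{H} = \left(-10 + \left(-2\right)^{2} - -6\right) \sqrt{H} = \left(-10 + 4 + 6\right) \sqrt{H} = 0 \sqrt{H} = 0$)
$S{\left(13 \right)} - z{\left(18,14 \right)} = 0 - -2 = 0 + 2 = 2$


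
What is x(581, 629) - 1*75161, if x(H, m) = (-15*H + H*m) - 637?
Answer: 280936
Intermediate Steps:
x(H, m) = -637 - 15*H + H*m
x(581, 629) - 1*75161 = (-637 - 15*581 + 581*629) - 1*75161 = (-637 - 8715 + 365449) - 75161 = 356097 - 75161 = 280936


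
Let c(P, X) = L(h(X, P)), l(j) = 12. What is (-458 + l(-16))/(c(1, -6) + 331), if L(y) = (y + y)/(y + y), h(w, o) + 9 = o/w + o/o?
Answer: -223/166 ≈ -1.3434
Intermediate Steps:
h(w, o) = -8 + o/w (h(w, o) = -9 + (o/w + o/o) = -9 + (o/w + 1) = -9 + (1 + o/w) = -8 + o/w)
L(y) = 1 (L(y) = (2*y)/((2*y)) = (2*y)*(1/(2*y)) = 1)
c(P, X) = 1
(-458 + l(-16))/(c(1, -6) + 331) = (-458 + 12)/(1 + 331) = -446/332 = -446*1/332 = -223/166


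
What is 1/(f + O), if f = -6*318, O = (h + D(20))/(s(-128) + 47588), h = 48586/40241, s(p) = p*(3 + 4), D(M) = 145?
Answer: -626310924/1194999281815 ≈ -0.00052411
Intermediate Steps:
s(p) = 7*p (s(p) = p*7 = 7*p)
h = 48586/40241 (h = 48586*(1/40241) = 48586/40241 ≈ 1.2074)
O = 1961177/626310924 (O = (48586/40241 + 145)/(7*(-128) + 47588) = 5883531/(40241*(-896 + 47588)) = (5883531/40241)/46692 = (5883531/40241)*(1/46692) = 1961177/626310924 ≈ 0.0031313)
f = -1908
1/(f + O) = 1/(-1908 + 1961177/626310924) = 1/(-1194999281815/626310924) = -626310924/1194999281815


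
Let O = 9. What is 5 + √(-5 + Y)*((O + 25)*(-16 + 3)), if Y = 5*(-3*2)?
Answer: 5 - 442*I*√35 ≈ 5.0 - 2614.9*I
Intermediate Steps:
Y = -30 (Y = 5*(-6) = -30)
5 + √(-5 + Y)*((O + 25)*(-16 + 3)) = 5 + √(-5 - 30)*((9 + 25)*(-16 + 3)) = 5 + √(-35)*(34*(-13)) = 5 + (I*√35)*(-442) = 5 - 442*I*√35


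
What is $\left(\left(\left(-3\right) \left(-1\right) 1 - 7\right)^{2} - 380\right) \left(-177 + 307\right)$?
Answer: $-47320$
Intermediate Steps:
$\left(\left(\left(-3\right) \left(-1\right) 1 - 7\right)^{2} - 380\right) \left(-177 + 307\right) = \left(\left(3 \cdot 1 - 7\right)^{2} - 380\right) 130 = \left(\left(3 - 7\right)^{2} - 380\right) 130 = \left(\left(-4\right)^{2} - 380\right) 130 = \left(16 - 380\right) 130 = \left(-364\right) 130 = -47320$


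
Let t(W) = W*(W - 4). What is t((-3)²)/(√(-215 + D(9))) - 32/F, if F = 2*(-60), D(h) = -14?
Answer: 4/15 - 45*I*√229/229 ≈ 0.26667 - 2.9737*I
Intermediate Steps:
F = -120
t(W) = W*(-4 + W)
t((-3)²)/(√(-215 + D(9))) - 32/F = ((-3)²*(-4 + (-3)²))/(√(-215 - 14)) - 32/(-120) = (9*(-4 + 9))/(√(-229)) - 32*(-1/120) = (9*5)/((I*√229)) + 4/15 = 45*(-I*√229/229) + 4/15 = -45*I*√229/229 + 4/15 = 4/15 - 45*I*√229/229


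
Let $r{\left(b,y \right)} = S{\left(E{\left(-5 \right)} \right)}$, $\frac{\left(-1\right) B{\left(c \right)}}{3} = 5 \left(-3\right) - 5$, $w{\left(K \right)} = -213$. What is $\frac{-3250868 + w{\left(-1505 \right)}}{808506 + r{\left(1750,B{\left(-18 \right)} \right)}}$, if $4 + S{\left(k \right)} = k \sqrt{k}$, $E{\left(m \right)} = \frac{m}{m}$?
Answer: $- \frac{3251081}{808503} \approx -4.0211$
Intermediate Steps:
$E{\left(m \right)} = 1$
$B{\left(c \right)} = 60$ ($B{\left(c \right)} = - 3 \left(5 \left(-3\right) - 5\right) = - 3 \left(-15 - 5\right) = \left(-3\right) \left(-20\right) = 60$)
$S{\left(k \right)} = -4 + k^{\frac{3}{2}}$ ($S{\left(k \right)} = -4 + k \sqrt{k} = -4 + k^{\frac{3}{2}}$)
$r{\left(b,y \right)} = -3$ ($r{\left(b,y \right)} = -4 + 1^{\frac{3}{2}} = -4 + 1 = -3$)
$\frac{-3250868 + w{\left(-1505 \right)}}{808506 + r{\left(1750,B{\left(-18 \right)} \right)}} = \frac{-3250868 - 213}{808506 - 3} = - \frac{3251081}{808503}$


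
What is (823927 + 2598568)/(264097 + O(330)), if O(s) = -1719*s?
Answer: -3422495/303173 ≈ -11.289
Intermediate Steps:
(823927 + 2598568)/(264097 + O(330)) = (823927 + 2598568)/(264097 - 1719*330) = 3422495/(264097 - 567270) = 3422495/(-303173) = 3422495*(-1/303173) = -3422495/303173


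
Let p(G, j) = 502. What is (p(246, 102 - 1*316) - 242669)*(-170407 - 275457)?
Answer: 107973547288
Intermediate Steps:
(p(246, 102 - 1*316) - 242669)*(-170407 - 275457) = (502 - 242669)*(-170407 - 275457) = -242167*(-445864) = 107973547288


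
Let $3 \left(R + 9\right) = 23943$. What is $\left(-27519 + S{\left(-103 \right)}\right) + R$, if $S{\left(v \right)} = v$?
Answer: $-19650$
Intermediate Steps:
$R = 7972$ ($R = -9 + \frac{1}{3} \cdot 23943 = -9 + 7981 = 7972$)
$\left(-27519 + S{\left(-103 \right)}\right) + R = \left(-27519 - 103\right) + 7972 = -27622 + 7972 = -19650$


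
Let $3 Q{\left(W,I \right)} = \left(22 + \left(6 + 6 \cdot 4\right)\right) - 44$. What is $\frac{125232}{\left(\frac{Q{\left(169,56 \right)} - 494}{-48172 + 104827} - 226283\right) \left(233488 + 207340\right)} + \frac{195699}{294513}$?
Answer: $\frac{276494918885494187819}{416105866138802591893} \approx 0.66448$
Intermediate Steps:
$Q{\left(W,I \right)} = \frac{8}{3}$ ($Q{\left(W,I \right)} = \frac{\left(22 + \left(6 + 6 \cdot 4\right)\right) - 44}{3} = \frac{\left(22 + \left(6 + 24\right)\right) - 44}{3} = \frac{\left(22 + 30\right) - 44}{3} = \frac{52 - 44}{3} = \frac{1}{3} \cdot 8 = \frac{8}{3}$)
$\frac{125232}{\left(\frac{Q{\left(169,56 \right)} - 494}{-48172 + 104827} - 226283\right) \left(233488 + 207340\right)} + \frac{195699}{294513} = \frac{125232}{\left(\frac{\frac{8}{3} - 494}{-48172 + 104827} - 226283\right) \left(233488 + 207340\right)} + \frac{195699}{294513} = \frac{125232}{\left(- \frac{1474}{3 \cdot 56655} - 226283\right) 440828} + 195699 \cdot \frac{1}{294513} = \frac{125232}{\left(\left(- \frac{1474}{3}\right) \frac{1}{56655} - 226283\right) 440828} + \frac{65233}{98171} = \frac{125232}{\left(- \frac{1474}{169965} - 226283\right) 440828} + \frac{65233}{98171} = \frac{125232}{\left(- \frac{38460191569}{169965}\right) 440828} + \frac{65233}{98171} = \frac{125232}{- \frac{16954329328979132}{169965}} + \frac{65233}{98171} = 125232 \left(- \frac{169965}{16954329328979132}\right) + \frac{65233}{98171} = - \frac{5321264220}{4238582332244783} + \frac{65233}{98171} = \frac{276494918885494187819}{416105866138802591893}$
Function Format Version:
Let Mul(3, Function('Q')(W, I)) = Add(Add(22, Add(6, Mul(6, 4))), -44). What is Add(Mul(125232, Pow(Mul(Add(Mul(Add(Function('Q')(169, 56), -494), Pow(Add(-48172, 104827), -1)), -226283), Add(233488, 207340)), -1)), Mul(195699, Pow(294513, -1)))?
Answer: Rational(276494918885494187819, 416105866138802591893) ≈ 0.66448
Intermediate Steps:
Function('Q')(W, I) = Rational(8, 3) (Function('Q')(W, I) = Mul(Rational(1, 3), Add(Add(22, Add(6, Mul(6, 4))), -44)) = Mul(Rational(1, 3), Add(Add(22, Add(6, 24)), -44)) = Mul(Rational(1, 3), Add(Add(22, 30), -44)) = Mul(Rational(1, 3), Add(52, -44)) = Mul(Rational(1, 3), 8) = Rational(8, 3))
Add(Mul(125232, Pow(Mul(Add(Mul(Add(Function('Q')(169, 56), -494), Pow(Add(-48172, 104827), -1)), -226283), Add(233488, 207340)), -1)), Mul(195699, Pow(294513, -1))) = Add(Mul(125232, Pow(Mul(Add(Mul(Add(Rational(8, 3), -494), Pow(Add(-48172, 104827), -1)), -226283), Add(233488, 207340)), -1)), Mul(195699, Pow(294513, -1))) = Add(Mul(125232, Pow(Mul(Add(Mul(Rational(-1474, 3), Pow(56655, -1)), -226283), 440828), -1)), Mul(195699, Rational(1, 294513))) = Add(Mul(125232, Pow(Mul(Add(Mul(Rational(-1474, 3), Rational(1, 56655)), -226283), 440828), -1)), Rational(65233, 98171)) = Add(Mul(125232, Pow(Mul(Add(Rational(-1474, 169965), -226283), 440828), -1)), Rational(65233, 98171)) = Add(Mul(125232, Pow(Mul(Rational(-38460191569, 169965), 440828), -1)), Rational(65233, 98171)) = Add(Mul(125232, Pow(Rational(-16954329328979132, 169965), -1)), Rational(65233, 98171)) = Add(Mul(125232, Rational(-169965, 16954329328979132)), Rational(65233, 98171)) = Add(Rational(-5321264220, 4238582332244783), Rational(65233, 98171)) = Rational(276494918885494187819, 416105866138802591893)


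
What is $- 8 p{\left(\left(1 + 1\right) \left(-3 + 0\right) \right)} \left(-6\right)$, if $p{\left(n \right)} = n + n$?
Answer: $-576$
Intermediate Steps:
$p{\left(n \right)} = 2 n$
$- 8 p{\left(\left(1 + 1\right) \left(-3 + 0\right) \right)} \left(-6\right) = - 8 \cdot 2 \left(1 + 1\right) \left(-3 + 0\right) \left(-6\right) = - 8 \cdot 2 \cdot 2 \left(-3\right) \left(-6\right) = - 8 \cdot 2 \left(-6\right) \left(-6\right) = \left(-8\right) \left(-12\right) \left(-6\right) = 96 \left(-6\right) = -576$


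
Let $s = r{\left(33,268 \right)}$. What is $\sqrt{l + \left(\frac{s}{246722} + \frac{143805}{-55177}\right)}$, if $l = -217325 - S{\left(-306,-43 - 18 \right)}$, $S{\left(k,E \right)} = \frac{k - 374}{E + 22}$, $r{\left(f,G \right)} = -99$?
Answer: $\frac{i \sqrt{61264779474461959788565908462}}{530921811966} \approx 466.2 i$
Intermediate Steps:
$S{\left(k,E \right)} = \frac{-374 + k}{22 + E}$
$s = -99$
$l = - \frac{8476355}{39}$ ($l = -217325 - \frac{-374 - 306}{22 - 61} = -217325 - \frac{1}{22 - 61} \left(-680\right) = -217325 - \frac{1}{-39} \left(-680\right) = -217325 - \left(- \frac{1}{39}\right) \left(-680\right) = -217325 - \frac{680}{39} = - \frac{8476355}{39} \approx -2.1734 \cdot 10^{5}$)
$\sqrt{l + \left(\frac{s}{246722} + \frac{143805}{-55177}\right)} = \sqrt{- \frac{8476355}{39} + \left(- \frac{99}{246722} + \frac{143805}{-55177}\right)} = \sqrt{- \frac{8476355}{39} + \left(\left(-99\right) \frac{1}{246722} + 143805 \left(- \frac{1}{55177}\right)\right)} = \sqrt{- \frac{8476355}{39} - \frac{35485319733}{13613379794}} = \sqrt{- \frac{115393223811240457}{530921811966}} = \frac{i \sqrt{61264779474461959788565908462}}{530921811966}$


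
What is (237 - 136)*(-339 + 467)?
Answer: 12928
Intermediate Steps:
(237 - 136)*(-339 + 467) = 101*128 = 12928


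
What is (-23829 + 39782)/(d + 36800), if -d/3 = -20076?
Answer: 15953/97028 ≈ 0.16442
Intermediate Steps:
d = 60228 (d = -3*(-20076) = 60228)
(-23829 + 39782)/(d + 36800) = (-23829 + 39782)/(60228 + 36800) = 15953/97028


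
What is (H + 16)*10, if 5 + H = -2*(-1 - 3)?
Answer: 190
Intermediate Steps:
H = 3 (H = -5 - 2*(-1 - 3) = -5 - 2*(-4) = -5 + 8 = 3)
(H + 16)*10 = (3 + 16)*10 = 19*10 = 190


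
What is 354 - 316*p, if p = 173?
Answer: -54314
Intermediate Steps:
354 - 316*p = 354 - 316*173 = 354 - 54668 = -54314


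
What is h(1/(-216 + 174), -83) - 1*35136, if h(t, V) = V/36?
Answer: -1264979/36 ≈ -35138.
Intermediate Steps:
h(t, V) = V/36 (h(t, V) = V*(1/36) = V/36)
h(1/(-216 + 174), -83) - 1*35136 = (1/36)*(-83) - 1*35136 = -83/36 - 35136 = -1264979/36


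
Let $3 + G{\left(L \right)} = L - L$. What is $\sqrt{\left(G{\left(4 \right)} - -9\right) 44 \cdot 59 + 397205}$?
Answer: $\sqrt{412781} \approx 642.48$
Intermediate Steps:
$G{\left(L \right)} = -3$ ($G{\left(L \right)} = -3 + \left(L - L\right) = -3 + 0 = -3$)
$\sqrt{\left(G{\left(4 \right)} - -9\right) 44 \cdot 59 + 397205} = \sqrt{\left(-3 - -9\right) 44 \cdot 59 + 397205} = \sqrt{\left(-3 + 9\right) 44 \cdot 59 + 397205} = \sqrt{6 \cdot 44 \cdot 59 + 397205} = \sqrt{264 \cdot 59 + 397205} = \sqrt{15576 + 397205} = \sqrt{412781}$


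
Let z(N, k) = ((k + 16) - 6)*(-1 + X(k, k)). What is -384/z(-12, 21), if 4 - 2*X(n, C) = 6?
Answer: 192/31 ≈ 6.1936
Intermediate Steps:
X(n, C) = -1 (X(n, C) = 2 - ½*6 = 2 - 3 = -1)
z(N, k) = -20 - 2*k (z(N, k) = ((k + 16) - 6)*(-1 - 1) = ((16 + k) - 6)*(-2) = (10 + k)*(-2) = -20 - 2*k)
-384/z(-12, 21) = -384/(-20 - 2*21) = -384/(-20 - 42) = -384/(-62) = -384*(-1/62) = 192/31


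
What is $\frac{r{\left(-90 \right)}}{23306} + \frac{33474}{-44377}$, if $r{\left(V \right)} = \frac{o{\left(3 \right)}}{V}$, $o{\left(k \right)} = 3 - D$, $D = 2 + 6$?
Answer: $- \frac{14042566415}{18616506516} \approx -0.75431$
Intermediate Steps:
$D = 8$
$o{\left(k \right)} = -5$ ($o{\left(k \right)} = 3 - 8 = -5$)
$r{\left(V \right)} = - \frac{5}{V}$
$\frac{r{\left(-90 \right)}}{23306} + \frac{33474}{-44377} = \frac{\left(-5\right) \frac{1}{-90}}{23306} + \frac{33474}{-44377} = \left(-5\right) \left(- \frac{1}{90}\right) \frac{1}{23306} + 33474 \left(- \frac{1}{44377}\right) = \frac{1}{18} \cdot \frac{1}{23306} - \frac{33474}{44377} = \frac{1}{419508} - \frac{33474}{44377} = - \frac{14042566415}{18616506516}$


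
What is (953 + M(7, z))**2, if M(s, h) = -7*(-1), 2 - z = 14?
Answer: 921600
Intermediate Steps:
z = -12 (z = 2 - 1*14 = 2 - 14 = -12)
M(s, h) = 7
(953 + M(7, z))**2 = (953 + 7)**2 = 960**2 = 921600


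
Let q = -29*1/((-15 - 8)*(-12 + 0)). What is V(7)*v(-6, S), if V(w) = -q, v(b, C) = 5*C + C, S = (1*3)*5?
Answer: 435/46 ≈ 9.4565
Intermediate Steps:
S = 15 (S = 3*5 = 15)
v(b, C) = 6*C
q = -29/276 (q = -29/((-12*(-23))) = -29/276 ≈ -0.10507)
V(w) = 29/276 (V(w) = -1*(-29/276) = 29/276)
V(7)*v(-6, S) = 29*(6*15)/276 = (29/276)*90 = 435/46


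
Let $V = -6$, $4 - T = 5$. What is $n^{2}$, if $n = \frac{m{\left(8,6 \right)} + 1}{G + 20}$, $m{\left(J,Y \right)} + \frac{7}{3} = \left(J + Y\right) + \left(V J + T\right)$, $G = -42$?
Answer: $\frac{11881}{4356} \approx 2.7275$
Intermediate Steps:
$T = -1$ ($T = 4 - 5 = -1$)
$m{\left(J,Y \right)} = - \frac{10}{3} + Y - 5 J$ ($m{\left(J,Y \right)} = - \frac{7}{3} - \left(1 - Y + 5 J\right) = - \frac{10}{3} + Y - 5 J$)
$n = \frac{109}{66}$ ($n = \frac{\left(- \frac{10}{3} + 6 - 40\right) + 1}{-42 + 20} = \frac{\left(- \frac{10}{3} + 6 - 40\right) + 1}{-22} = \left(- \frac{112}{3} + 1\right) \left(- \frac{1}{22}\right) = \left(- \frac{109}{3}\right) \left(- \frac{1}{22}\right) = \frac{109}{66} \approx 1.6515$)
$n^{2} = \left(\frac{109}{66}\right)^{2} = \frac{11881}{4356}$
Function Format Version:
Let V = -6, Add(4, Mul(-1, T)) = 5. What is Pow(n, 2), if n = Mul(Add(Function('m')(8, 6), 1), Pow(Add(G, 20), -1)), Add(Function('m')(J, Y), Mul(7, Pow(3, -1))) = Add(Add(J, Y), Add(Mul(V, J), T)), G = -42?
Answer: Rational(11881, 4356) ≈ 2.7275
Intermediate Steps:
T = -1 (T = Add(4, Mul(-1, 5)) = Add(4, -5) = -1)
Function('m')(J, Y) = Add(Rational(-10, 3), Y, Mul(-5, J)) (Function('m')(J, Y) = Add(Rational(-7, 3), Add(Add(J, Y), Add(Mul(-6, J), -1))) = Add(Rational(-7, 3), Add(Add(J, Y), Add(-1, Mul(-6, J)))) = Add(Rational(-7, 3), Add(-1, Y, Mul(-5, J))) = Add(Rational(-10, 3), Y, Mul(-5, J)))
n = Rational(109, 66) (n = Mul(Add(Add(Rational(-10, 3), 6, Mul(-5, 8)), 1), Pow(Add(-42, 20), -1)) = Mul(Add(Add(Rational(-10, 3), 6, -40), 1), Pow(-22, -1)) = Mul(Add(Rational(-112, 3), 1), Rational(-1, 22)) = Mul(Rational(-109, 3), Rational(-1, 22)) = Rational(109, 66) ≈ 1.6515)
Pow(n, 2) = Pow(Rational(109, 66), 2) = Rational(11881, 4356)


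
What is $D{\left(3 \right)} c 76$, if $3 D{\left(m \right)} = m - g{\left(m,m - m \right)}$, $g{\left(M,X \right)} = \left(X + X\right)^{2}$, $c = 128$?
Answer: $9728$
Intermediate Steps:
$g{\left(M,X \right)} = 4 X^{2}$ ($g{\left(M,X \right)} = \left(2 X\right)^{2} = 4 X^{2}$)
$D{\left(m \right)} = \frac{m}{3}$ ($D{\left(m \right)} = \frac{m - 4 \left(m - m\right)^{2}}{3} = \frac{m - 4 \cdot 0^{2}}{3} = \frac{m - 4 \cdot 0}{3} = \frac{m - 0}{3} = \frac{m + 0}{3} = \frac{m}{3}$)
$D{\left(3 \right)} c 76 = \frac{1}{3} \cdot 3 \cdot 128 \cdot 76 = 1 \cdot 128 \cdot 76 = 128 \cdot 76 = 9728$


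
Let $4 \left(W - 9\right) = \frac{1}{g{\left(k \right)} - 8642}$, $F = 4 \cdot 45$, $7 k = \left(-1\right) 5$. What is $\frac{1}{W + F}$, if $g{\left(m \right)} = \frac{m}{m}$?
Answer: $\frac{34564}{6532595} \approx 0.005291$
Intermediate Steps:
$k = - \frac{5}{7}$ ($k = \frac{\left(-1\right) 5}{7} = \frac{1}{7} \left(-5\right) = - \frac{5}{7} \approx -0.71429$)
$g{\left(m \right)} = 1$
$F = 180$
$W = \frac{311075}{34564}$ ($W = 9 + \frac{1}{4 \left(1 - 8642\right)} = 9 + \frac{1}{4 \left(-8641\right)} = 9 + \frac{1}{4} \left(- \frac{1}{8641}\right) = 9 - \frac{1}{34564} = \frac{311075}{34564} \approx 9.0$)
$\frac{1}{W + F} = \frac{1}{\frac{311075}{34564} + 180} = \frac{1}{\frac{6532595}{34564}} = \frac{34564}{6532595}$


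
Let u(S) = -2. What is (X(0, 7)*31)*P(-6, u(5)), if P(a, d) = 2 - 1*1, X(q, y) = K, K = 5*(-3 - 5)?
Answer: -1240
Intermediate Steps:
K = -40 (K = 5*(-8) = -40)
X(q, y) = -40
P(a, d) = 1 (P(a, d) = 2 - 1 = 1)
(X(0, 7)*31)*P(-6, u(5)) = -40*31*1 = -1240*1 = -1240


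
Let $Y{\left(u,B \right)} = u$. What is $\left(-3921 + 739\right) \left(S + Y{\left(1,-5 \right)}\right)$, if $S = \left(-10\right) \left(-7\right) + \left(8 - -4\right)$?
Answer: $-264106$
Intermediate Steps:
$S = 82$ ($S = 70 + \left(8 + 4\right) = 70 + 12 = 82$)
$\left(-3921 + 739\right) \left(S + Y{\left(1,-5 \right)}\right) = \left(-3921 + 739\right) \left(82 + 1\right) = \left(-3182\right) 83 = -264106$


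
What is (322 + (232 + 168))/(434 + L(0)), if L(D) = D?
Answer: 361/217 ≈ 1.6636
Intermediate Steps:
(322 + (232 + 168))/(434 + L(0)) = (322 + (232 + 168))/(434 + 0) = (322 + 400)/434 = 722*(1/434) = 361/217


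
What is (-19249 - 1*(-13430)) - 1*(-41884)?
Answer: 36065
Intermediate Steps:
(-19249 - 1*(-13430)) - 1*(-41884) = (-19249 + 13430) + 41884 = -5819 + 41884 = 36065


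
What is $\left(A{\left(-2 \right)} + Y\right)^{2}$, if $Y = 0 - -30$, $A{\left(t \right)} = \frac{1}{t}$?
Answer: $\frac{3481}{4} \approx 870.25$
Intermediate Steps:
$Y = 30$ ($Y = 0 + 30 = 30$)
$\left(A{\left(-2 \right)} + Y\right)^{2} = \left(\frac{1}{-2} + 30\right)^{2} = \left(- \frac{1}{2} + 30\right)^{2} = \left(\frac{59}{2}\right)^{2} = \frac{3481}{4}$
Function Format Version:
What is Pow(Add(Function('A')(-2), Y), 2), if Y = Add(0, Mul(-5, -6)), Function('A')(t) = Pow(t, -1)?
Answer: Rational(3481, 4) ≈ 870.25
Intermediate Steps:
Y = 30 (Y = Add(0, 30) = 30)
Pow(Add(Function('A')(-2), Y), 2) = Pow(Add(Pow(-2, -1), 30), 2) = Pow(Add(Rational(-1, 2), 30), 2) = Pow(Rational(59, 2), 2) = Rational(3481, 4)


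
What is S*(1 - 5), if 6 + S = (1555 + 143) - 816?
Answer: -3504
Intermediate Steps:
S = 876 (S = -6 + ((1555 + 143) - 816) = -6 + (1698 - 816) = -6 + 882 = 876)
S*(1 - 5) = 876*(1 - 5) = 876*(-4) = -3504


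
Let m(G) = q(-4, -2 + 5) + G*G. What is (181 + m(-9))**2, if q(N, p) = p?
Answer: 70225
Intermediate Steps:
m(G) = 3 + G**2 (m(G) = (-2 + 5) + G*G = 3 + G**2)
(181 + m(-9))**2 = (181 + (3 + (-9)**2))**2 = (181 + (3 + 81))**2 = (181 + 84)**2 = 265**2 = 70225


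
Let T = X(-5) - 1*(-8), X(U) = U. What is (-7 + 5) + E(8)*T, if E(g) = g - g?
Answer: -2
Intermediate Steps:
E(g) = 0
T = 3 (T = -5 - 1*(-8) = -5 + 8 = 3)
(-7 + 5) + E(8)*T = (-7 + 5) + 0*3 = -2 + 0 = -2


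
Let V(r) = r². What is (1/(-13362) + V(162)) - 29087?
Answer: -37988167/13362 ≈ -2843.0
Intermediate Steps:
(1/(-13362) + V(162)) - 29087 = (1/(-13362) + 162²) - 29087 = (-1/13362 + 26244) - 29087 = 350672327/13362 - 29087 = -37988167/13362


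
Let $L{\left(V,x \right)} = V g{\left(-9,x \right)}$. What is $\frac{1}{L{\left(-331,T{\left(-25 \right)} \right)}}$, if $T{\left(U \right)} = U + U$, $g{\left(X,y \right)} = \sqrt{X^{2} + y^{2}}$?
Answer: $- \frac{\sqrt{2581}}{854311} \approx -5.9467 \cdot 10^{-5}$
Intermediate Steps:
$T{\left(U \right)} = 2 U$
$L{\left(V,x \right)} = V \sqrt{81 + x^{2}}$ ($L{\left(V,x \right)} = V \sqrt{\left(-9\right)^{2} + x^{2}} = V \sqrt{81 + x^{2}}$)
$\frac{1}{L{\left(-331,T{\left(-25 \right)} \right)}} = \frac{1}{\left(-331\right) \sqrt{81 + \left(2 \left(-25\right)\right)^{2}}} = \frac{1}{\left(-331\right) \sqrt{81 + \left(-50\right)^{2}}} = \frac{1}{\left(-331\right) \sqrt{81 + 2500}} = \frac{1}{\left(-331\right) \sqrt{2581}} = - \frac{\sqrt{2581}}{854311}$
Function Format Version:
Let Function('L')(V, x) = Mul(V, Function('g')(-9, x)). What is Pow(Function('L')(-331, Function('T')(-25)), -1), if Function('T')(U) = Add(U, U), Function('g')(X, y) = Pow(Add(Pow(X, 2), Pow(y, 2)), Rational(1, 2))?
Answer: Mul(Rational(-1, 854311), Pow(2581, Rational(1, 2))) ≈ -5.9467e-5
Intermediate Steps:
Function('T')(U) = Mul(2, U)
Function('L')(V, x) = Mul(V, Pow(Add(81, Pow(x, 2)), Rational(1, 2))) (Function('L')(V, x) = Mul(V, Pow(Add(Pow(-9, 2), Pow(x, 2)), Rational(1, 2))) = Mul(V, Pow(Add(81, Pow(x, 2)), Rational(1, 2))))
Pow(Function('L')(-331, Function('T')(-25)), -1) = Pow(Mul(-331, Pow(Add(81, Pow(Mul(2, -25), 2)), Rational(1, 2))), -1) = Pow(Mul(-331, Pow(Add(81, Pow(-50, 2)), Rational(1, 2))), -1) = Pow(Mul(-331, Pow(Add(81, 2500), Rational(1, 2))), -1) = Pow(Mul(-331, Pow(2581, Rational(1, 2))), -1) = Mul(Rational(-1, 854311), Pow(2581, Rational(1, 2)))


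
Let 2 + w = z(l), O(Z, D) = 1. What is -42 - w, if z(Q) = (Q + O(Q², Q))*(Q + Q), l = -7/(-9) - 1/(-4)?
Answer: -28621/648 ≈ -44.168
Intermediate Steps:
l = 37/36 (l = -7*(-⅑) - 1*(-¼) = 7/9 + ¼ = 37/36 ≈ 1.0278)
z(Q) = 2*Q*(1 + Q) (z(Q) = (Q + 1)*(Q + Q) = (1 + Q)*(2*Q) = 2*Q*(1 + Q))
w = 1405/648 (w = -2 + 2*(37/36)*(1 + 37/36) = -2 + 2*(37/36)*(73/36) = -2 + 2701/648 = 1405/648 ≈ 2.1682)
-42 - w = -42 - 1*1405/648 = -42 - 1405/648 = -28621/648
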